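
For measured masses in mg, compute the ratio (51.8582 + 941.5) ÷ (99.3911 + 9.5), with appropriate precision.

51.8582 + 941.5 = 993.3582, limited to 1 d.p. → 4 s.f.; 99.3911 + 9.5 = 108.8911, limited to 1 d.p. → 4 s.f.
Carrying full precision, 993.3582 ÷ 108.8911 = 9.1224921045…; keep min(4, 4) = 4 s.f.
Rounded to 4 significant figures: 9.122.

9.122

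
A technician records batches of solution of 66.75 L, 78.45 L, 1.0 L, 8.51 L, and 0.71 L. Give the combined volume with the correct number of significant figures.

155.4 L

66.75 L + 78.45 L + 1.0 L + 8.51 L + 0.71 L = 155.42 L.
Addition/subtraction keeps the fewest decimal places: 66.75 → 2 decimal places, 78.45 → 2 decimal places, 1.0 → 1 decimal place, 8.51 → 2 decimal places, 0.71 → 2 decimal places; limit is 1.
Rounded to 1 decimal place: 155.4 L.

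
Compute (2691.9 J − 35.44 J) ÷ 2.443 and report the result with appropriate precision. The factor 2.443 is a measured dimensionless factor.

1087 J

2691.9 J − 35.44 J = 2656.46 J; the difference is limited to 1 decimal place (5 s.f.).
Carrying full precision, 2656.46 ÷ 2.443 = 1087.37617683… J; 2.443 has 4 s.f., so the result keeps min(5, 4) = 4 s.f.
Rounded to 4 significant figures: 1087 J.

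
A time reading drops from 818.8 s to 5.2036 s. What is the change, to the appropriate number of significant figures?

813.6 s

818.8 s − 5.2036 s = 813.5964 s.
Addition/subtraction keeps the fewest decimal places: 818.8 → 1 decimal place, 5.2036 → 4 decimal places; limit is 1.
Rounded to 1 decimal place: 813.6 s.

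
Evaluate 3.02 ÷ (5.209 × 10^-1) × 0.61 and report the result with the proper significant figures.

3.02 ÷ (5.209 × 10^-1) × 0.61 = 3.53657131887…
Multiplication/division keeps the fewest significant figures: 3.02 → 3 s.f., 5.209 × 10^-1 → 4 s.f., 0.61 → 2 s.f.; limit is 2.
Rounded to 2 significant figures: 3.5.

3.5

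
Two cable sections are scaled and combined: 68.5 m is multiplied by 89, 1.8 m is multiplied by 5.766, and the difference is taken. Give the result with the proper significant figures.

6.1 × 10^3 m

68.5 × 89 = 6096.5 → 6.1 × 10^3 m (2 s.f., last digit at the 10^2 place).
1.8 × 5.766 = 10.3788 → 1.0 × 10^1 m (2 s.f., last digit at the 10^0 place).
Difference: 6086.1212 m; keep the coarser place, 10^2.
Result: 6.1 × 10^3 m.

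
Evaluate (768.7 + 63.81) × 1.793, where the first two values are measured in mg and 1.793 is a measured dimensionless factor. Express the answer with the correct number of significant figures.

768.7 mg + 63.81 mg = 832.51 mg; the sum is limited to 1 decimal place (4 s.f.).
Carrying full precision, 832.51 × 1.793 = 1492.69043 mg; 1.793 has 4 s.f., so the result keeps min(4, 4) = 4 s.f.
Rounded to 4 significant figures: 1493 mg.

1493 mg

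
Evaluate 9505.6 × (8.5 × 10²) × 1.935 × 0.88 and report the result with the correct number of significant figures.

9505.6 × (8.5 × 10²) × 1.935 × 0.88 = 13758215.328
Multiplication/division keeps the fewest significant figures: 9505.6 → 5 s.f., 8.5 × 10² → 2 s.f., 1.935 → 4 s.f., 0.88 → 2 s.f.; limit is 2.
Rounded to 2 significant figures: 1.4 × 10⁷.

1.4 × 10⁷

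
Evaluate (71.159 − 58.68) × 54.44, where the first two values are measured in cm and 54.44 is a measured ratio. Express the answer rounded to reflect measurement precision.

71.159 cm − 58.68 cm = 12.479 cm; the difference is limited to 2 decimal places (4 s.f.).
Carrying full precision, 12.479 × 54.44 = 679.35676 cm; 54.44 has 4 s.f., so the result keeps min(4, 4) = 4 s.f.
Rounded to 4 significant figures: 6.794 × 10^2 cm.

6.794 × 10^2 cm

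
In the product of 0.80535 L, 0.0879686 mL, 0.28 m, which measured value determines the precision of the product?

0.28 m

0.80535 L → 5 s.f.; 0.0879686 mL → 6 s.f.; 0.28 m → 2 s.f.
The fewest is 2 significant figures, from 0.28 m.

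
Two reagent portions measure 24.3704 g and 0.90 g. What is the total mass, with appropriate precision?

24.3704 g + 0.90 g = 25.2704 g.
Addition/subtraction keeps the fewest decimal places: 24.3704 → 4 decimal places, 0.90 → 2 decimal places; limit is 2.
Rounded to 2 decimal places: 25.27 g.

25.27 g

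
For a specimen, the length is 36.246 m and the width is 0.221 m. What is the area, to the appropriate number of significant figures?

area = 36.246 m × 0.221 m = 8.010366 m².
36.246 has 5 significant figures; 0.221 has 3.
Division/multiplication keeps the fewest: 3 significant figures.
Rounded: 8.01 m².

8.01 m²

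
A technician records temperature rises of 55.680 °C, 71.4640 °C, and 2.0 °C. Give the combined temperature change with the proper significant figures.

55.680 °C + 71.4640 °C + 2.0 °C = 129.1440 °C.
Addition/subtraction keeps the fewest decimal places: 55.680 → 3 decimal places, 71.4640 → 4 decimal places, 2.0 → 1 decimal place; limit is 1.
Rounded to 1 decimal place: 129.1 °C.

129.1 °C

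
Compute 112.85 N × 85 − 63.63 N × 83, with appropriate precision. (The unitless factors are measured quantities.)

4.3 × 10^3 N

112.85 × 85 = 9592.25 → 9.6 × 10^3 N (2 s.f., last digit at the 10^2 place).
63.63 × 83 = 5281.29 → 5.3 × 10^3 N (2 s.f., last digit at the 10^2 place).
Difference: 4310.96 N; keep the coarser place, 10^2.
Result: 4.3 × 10^3 N.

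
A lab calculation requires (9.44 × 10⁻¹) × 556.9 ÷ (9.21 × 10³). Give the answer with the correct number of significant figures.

0.0571

(9.44 × 10⁻¹) × 556.9 ÷ (9.21 × 10³) = 0.0570807383279…
Multiplication/division keeps the fewest significant figures: 9.44 × 10⁻¹ → 3 s.f., 556.9 → 4 s.f., 9.21 × 10³ → 3 s.f.; limit is 3.
Rounded to 3 significant figures: 0.0571.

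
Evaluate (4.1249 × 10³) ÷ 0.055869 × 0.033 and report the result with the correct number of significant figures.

2.4 × 10³

(4.1249 × 10³) ÷ 0.055869 × 0.033 = 2436.44418193…
Multiplication/division keeps the fewest significant figures: 4.1249 × 10³ → 5 s.f., 0.055869 → 5 s.f., 0.033 → 2 s.f.; limit is 2.
Rounded to 2 significant figures: 2.4 × 10³.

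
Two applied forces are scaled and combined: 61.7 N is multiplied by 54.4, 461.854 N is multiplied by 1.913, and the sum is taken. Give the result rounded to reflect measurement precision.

4.24 × 10³ N

61.7 × 54.4 = 3356.48 → 3.36 × 10³ N (3 s.f., last digit at the 10^1 place).
461.854 × 1.913 = 883.526702 → 883.5 N (4 s.f., last digit at the 10^-1 place).
Sum: 4240.006702 N; keep the coarser place, 10^1.
Result: 4.24 × 10³ N.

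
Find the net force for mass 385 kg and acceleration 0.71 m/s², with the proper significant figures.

net force = 385 kg × 0.71 m/s² = 273.35 N.
385 has 3 significant figures; 0.71 has 2.
Division/multiplication keeps the fewest: 2 significant figures.
Rounded: 2.7 × 10^2 N.

2.7 × 10^2 N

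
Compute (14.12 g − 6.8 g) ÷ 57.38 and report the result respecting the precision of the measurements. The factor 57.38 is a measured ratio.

14.12 g − 6.8 g = 7.32 g; the difference is limited to 1 decimal place (2 s.f.).
Carrying full precision, 7.32 ÷ 57.38 = 0.127570582084… g; 57.38 has 4 s.f., so the result keeps min(2, 4) = 2 s.f.
Rounded to 2 significant figures: 0.13 g.

0.13 g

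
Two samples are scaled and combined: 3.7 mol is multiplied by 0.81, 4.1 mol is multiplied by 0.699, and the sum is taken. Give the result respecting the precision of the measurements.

5.9 mol

3.7 × 0.81 = 2.997 → 3.0 mol (2 s.f., last digit at the 10^-1 place).
4.1 × 0.699 = 2.8659 → 2.9 mol (2 s.f., last digit at the 10^-1 place).
Sum: 5.8629 mol; keep the coarser place, 10^-1.
Result: 5.9 mol.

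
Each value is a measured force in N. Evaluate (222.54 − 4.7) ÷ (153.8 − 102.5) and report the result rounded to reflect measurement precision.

4.25

222.54 − 4.7 = 217.84, limited to 1 d.p. → 4 s.f.; 153.8 − 102.5 = 51.3, limited to 1 d.p. → 3 s.f.
Carrying full precision, 217.84 ÷ 51.3 = 4.24639376218…; keep min(4, 3) = 3 s.f.
Rounded to 3 significant figures: 4.25.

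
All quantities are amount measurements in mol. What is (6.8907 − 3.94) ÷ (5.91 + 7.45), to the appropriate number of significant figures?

0.221

6.8907 − 3.94 = 2.9507, limited to 2 d.p. → 3 s.f.; 5.91 + 7.45 = 13.36, limited to 2 d.p. → 4 s.f.
Carrying full precision, 2.9507 ÷ 13.36 = 0.220860778443…; keep min(3, 4) = 3 s.f.
Rounded to 3 significant figures: 0.221.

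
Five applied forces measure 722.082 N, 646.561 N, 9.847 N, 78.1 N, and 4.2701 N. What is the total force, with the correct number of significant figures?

1460.9 N

722.082 N + 646.561 N + 9.847 N + 78.1 N + 4.2701 N = 1460.8601 N.
Addition/subtraction keeps the fewest decimal places: 722.082 → 3 decimal places, 646.561 → 3 decimal places, 9.847 → 3 decimal places, 78.1 → 1 decimal place, 4.2701 → 4 decimal places; limit is 1.
Rounded to 1 decimal place: 1460.9 N.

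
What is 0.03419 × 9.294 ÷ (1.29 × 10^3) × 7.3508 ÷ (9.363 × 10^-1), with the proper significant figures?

0.00193

0.03419 × 9.294 ÷ (1.29 × 10^3) × 7.3508 ÷ (9.363 × 10^-1) = 0.00193388943987…
Multiplication/division keeps the fewest significant figures: 0.03419 → 4 s.f., 9.294 → 4 s.f., 1.29 × 10^3 → 3 s.f., 7.3508 → 5 s.f., 9.363 × 10^-1 → 4 s.f.; limit is 3.
Rounded to 3 significant figures: 0.00193.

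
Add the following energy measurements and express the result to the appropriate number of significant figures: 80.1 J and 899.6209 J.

979.7 J

80.1 J + 899.6209 J = 979.7209 J.
Addition/subtraction keeps the fewest decimal places: 80.1 → 1 decimal place, 899.6209 → 4 decimal places; limit is 1.
Rounded to 1 decimal place: 979.7 J.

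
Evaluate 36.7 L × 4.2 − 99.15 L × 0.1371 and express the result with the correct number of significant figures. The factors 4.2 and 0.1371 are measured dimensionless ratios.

1.4 × 10² L

36.7 × 4.2 = 154.14 → 1.5 × 10² L (2 s.f., last digit at the 10^1 place).
99.15 × 0.1371 = 13.593465 → 13.59 L (4 s.f., last digit at the 10^-2 place).
Difference: 140.546535 L; keep the coarser place, 10^1.
Result: 1.4 × 10² L.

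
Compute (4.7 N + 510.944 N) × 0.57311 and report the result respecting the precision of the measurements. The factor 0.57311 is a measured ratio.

2.955 × 10² N

4.7 N + 510.944 N = 515.644 N; the sum is limited to 1 decimal place (4 s.f.).
Carrying full precision, 515.644 × 0.57311 = 295.52073284 N; 0.57311 has 5 s.f., so the result keeps min(4, 5) = 4 s.f.
Rounded to 4 significant figures: 2.955 × 10² N.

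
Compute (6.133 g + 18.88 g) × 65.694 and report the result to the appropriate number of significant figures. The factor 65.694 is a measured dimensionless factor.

1643 g

6.133 g + 18.88 g = 25.013 g; the sum is limited to 2 decimal places (4 s.f.).
Carrying full precision, 25.013 × 65.694 = 1643.204022 g; 65.694 has 5 s.f., so the result keeps min(4, 5) = 4 s.f.
Rounded to 4 significant figures: 1643 g.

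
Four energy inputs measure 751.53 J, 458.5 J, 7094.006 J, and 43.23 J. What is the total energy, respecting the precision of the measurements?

8347.3 J

751.53 J + 458.5 J + 7094.006 J + 43.23 J = 8347.266 J.
Addition/subtraction keeps the fewest decimal places: 751.53 → 2 decimal places, 458.5 → 1 decimal place, 7094.006 → 3 decimal places, 43.23 → 2 decimal places; limit is 1.
Rounded to 1 decimal place: 8347.3 J.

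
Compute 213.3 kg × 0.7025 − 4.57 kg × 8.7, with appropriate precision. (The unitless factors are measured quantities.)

213.3 × 0.7025 = 149.84325 → 1.498 × 10^2 kg (4 s.f., last digit at the 10^-1 place).
4.57 × 8.7 = 39.759 → 4.0 × 10^1 kg (2 s.f., last digit at the 10^0 place).
Difference: 110.08425 kg; keep the coarser place, 10^0.
Result: 1.10 × 10^2 kg.

1.10 × 10^2 kg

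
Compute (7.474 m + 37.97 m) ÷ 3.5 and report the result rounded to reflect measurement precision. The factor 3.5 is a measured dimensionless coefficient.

7.474 m + 37.97 m = 45.444 m; the sum is limited to 2 decimal places (4 s.f.).
Carrying full precision, 45.444 ÷ 3.5 = 12.984 m; 3.5 has 2 s.f., so the result keeps min(4, 2) = 2 s.f.
Rounded to 2 significant figures: 13 m.

13 m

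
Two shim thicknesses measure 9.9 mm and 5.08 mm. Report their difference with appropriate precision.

4.8 mm

9.9 mm − 5.08 mm = 4.82 mm.
Addition/subtraction keeps the fewest decimal places: 9.9 → 1 decimal place, 5.08 → 2 decimal places; limit is 1.
Rounded to 1 decimal place: 4.8 mm.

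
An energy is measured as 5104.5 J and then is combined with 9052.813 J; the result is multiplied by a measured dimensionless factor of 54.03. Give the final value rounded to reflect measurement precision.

5104.5 J + 9052.813 J = 14157.313 J; the sum is limited to 1 decimal place (6 s.f.).
Carrying full precision, 14157.313 × 54.03 = 764919.62139 J; 54.03 has 4 s.f., so the result keeps min(6, 4) = 4 s.f.
Rounded to 4 significant figures: 7.649 × 10⁵ J.

7.649 × 10⁵ J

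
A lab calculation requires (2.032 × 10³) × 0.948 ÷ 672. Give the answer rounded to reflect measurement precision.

2.87

(2.032 × 10³) × 0.948 ÷ 672 = 2.86657142857…
Multiplication/division keeps the fewest significant figures: 2.032 × 10³ → 4 s.f., 0.948 → 3 s.f., 672 → 3 s.f.; limit is 3.
Rounded to 3 significant figures: 2.87.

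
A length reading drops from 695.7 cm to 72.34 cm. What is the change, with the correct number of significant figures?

695.7 cm − 72.34 cm = 623.36 cm.
Addition/subtraction keeps the fewest decimal places: 695.7 → 1 decimal place, 72.34 → 2 decimal places; limit is 1.
Rounded to 1 decimal place: 623.4 cm.

623.4 cm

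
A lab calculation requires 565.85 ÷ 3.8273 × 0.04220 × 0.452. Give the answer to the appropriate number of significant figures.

2.82

565.85 ÷ 3.8273 × 0.04220 × 0.452 = 2.82006877956…
Multiplication/division keeps the fewest significant figures: 565.85 → 5 s.f., 3.8273 → 5 s.f., 0.04220 → 4 s.f., 0.452 → 3 s.f.; limit is 3.
Rounded to 3 significant figures: 2.82.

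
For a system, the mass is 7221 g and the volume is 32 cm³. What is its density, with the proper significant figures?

density = 7221 g ÷ 32 cm³ = 225.65625 g/cm³.
7221 has 4 significant figures; 32 has 2.
Division/multiplication keeps the fewest: 2 significant figures.
Rounded: 2.3 × 10² g/cm³.

2.3 × 10² g/cm³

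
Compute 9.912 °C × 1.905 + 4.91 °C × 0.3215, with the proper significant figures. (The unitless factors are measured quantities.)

9.912 × 1.905 = 18.88236 → 18.88 °C (4 s.f., last digit at the 10^-2 place).
4.91 × 0.3215 = 1.578565 → 1.58 °C (3 s.f., last digit at the 10^-2 place).
Sum: 20.460925 °C; keep the coarser place, 10^-2.
Result: 20.46 °C.

20.46 °C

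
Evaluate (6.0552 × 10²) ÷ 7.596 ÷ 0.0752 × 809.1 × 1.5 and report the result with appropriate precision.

(6.0552 × 10²) ÷ 7.596 ÷ 0.0752 × 809.1 × 1.5 = 1286527.74276…
Multiplication/division keeps the fewest significant figures: 6.0552 × 10² → 5 s.f., 7.596 → 4 s.f., 0.0752 → 3 s.f., 809.1 → 4 s.f., 1.5 → 2 s.f.; limit is 2.
Rounded to 2 significant figures: 1.3 × 10⁶.

1.3 × 10⁶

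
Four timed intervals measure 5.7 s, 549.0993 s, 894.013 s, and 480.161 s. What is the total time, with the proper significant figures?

5.7 s + 549.0993 s + 894.013 s + 480.161 s = 1928.9733 s.
Addition/subtraction keeps the fewest decimal places: 5.7 → 1 decimal place, 549.0993 → 4 decimal places, 894.013 → 3 decimal places, 480.161 → 3 decimal places; limit is 1.
Rounded to 1 decimal place: 1929.0 s.

1929.0 s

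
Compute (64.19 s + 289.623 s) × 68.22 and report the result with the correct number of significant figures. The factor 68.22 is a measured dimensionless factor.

64.19 s + 289.623 s = 353.813 s; the sum is limited to 2 decimal places (5 s.f.).
Carrying full precision, 353.813 × 68.22 = 24137.12286 s; 68.22 has 4 s.f., so the result keeps min(5, 4) = 4 s.f.
Rounded to 4 significant figures: 2.414 × 10^4 s.

2.414 × 10^4 s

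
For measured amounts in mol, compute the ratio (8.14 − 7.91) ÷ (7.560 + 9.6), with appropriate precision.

0.013

8.14 − 7.91 = 0.23, limited to 2 d.p. → 2 s.f.; 7.560 + 9.6 = 17.160, limited to 1 d.p. → 3 s.f.
Carrying full precision, 0.23 ÷ 17.160 = 0.0134032634033…; keep min(2, 3) = 2 s.f.
Rounded to 2 significant figures: 0.013.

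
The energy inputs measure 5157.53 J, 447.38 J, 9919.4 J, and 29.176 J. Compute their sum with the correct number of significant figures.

15553.5 J

5157.53 J + 447.38 J + 9919.4 J + 29.176 J = 15553.486 J.
Addition/subtraction keeps the fewest decimal places: 5157.53 → 2 decimal places, 447.38 → 2 decimal places, 9919.4 → 1 decimal place, 29.176 → 3 decimal places; limit is 1.
Rounded to 1 decimal place: 15553.5 J.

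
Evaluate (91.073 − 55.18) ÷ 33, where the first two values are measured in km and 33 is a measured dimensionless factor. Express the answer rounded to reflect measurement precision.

91.073 km − 55.18 km = 35.893 km; the difference is limited to 2 decimal places (4 s.f.).
Carrying full precision, 35.893 ÷ 33 = 1.08766666667… km; 33 has 2 s.f., so the result keeps min(4, 2) = 2 s.f.
Rounded to 2 significant figures: 1.1 km.

1.1 km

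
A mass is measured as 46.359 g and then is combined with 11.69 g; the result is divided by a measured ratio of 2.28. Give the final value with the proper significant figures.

46.359 g + 11.69 g = 58.049 g; the sum is limited to 2 decimal places (4 s.f.).
Carrying full precision, 58.049 ÷ 2.28 = 25.4600877193… g; 2.28 has 3 s.f., so the result keeps min(4, 3) = 3 s.f.
Rounded to 3 significant figures: 25.5 g.

25.5 g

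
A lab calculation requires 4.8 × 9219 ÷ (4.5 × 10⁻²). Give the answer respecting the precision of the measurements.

4.8 × 9219 ÷ (4.5 × 10⁻²) = 983360
Multiplication/division keeps the fewest significant figures: 4.8 → 2 s.f., 9219 → 4 s.f., 4.5 × 10⁻² → 2 s.f.; limit is 2.
Rounded to 2 significant figures: 9.8 × 10⁵.

9.8 × 10⁵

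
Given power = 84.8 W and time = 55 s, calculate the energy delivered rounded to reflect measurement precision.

4.7 × 10³ J

energy delivered = 84.8 W × 55 s = 4664 J.
84.8 has 3 significant figures; 55 has 2.
Division/multiplication keeps the fewest: 2 significant figures.
Rounded: 4.7 × 10³ J.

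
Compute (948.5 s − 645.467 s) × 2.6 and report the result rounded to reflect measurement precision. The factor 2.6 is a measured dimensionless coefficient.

7.9 × 10² s

948.5 s − 645.467 s = 303.033 s; the difference is limited to 1 decimal place (4 s.f.).
Carrying full precision, 303.033 × 2.6 = 787.8858 s; 2.6 has 2 s.f., so the result keeps min(4, 2) = 2 s.f.
Rounded to 2 significant figures: 7.9 × 10² s.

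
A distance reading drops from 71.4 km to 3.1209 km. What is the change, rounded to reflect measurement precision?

68.3 km

71.4 km − 3.1209 km = 68.2791 km.
Addition/subtraction keeps the fewest decimal places: 71.4 → 1 decimal place, 3.1209 → 4 decimal places; limit is 1.
Rounded to 1 decimal place: 68.3 km.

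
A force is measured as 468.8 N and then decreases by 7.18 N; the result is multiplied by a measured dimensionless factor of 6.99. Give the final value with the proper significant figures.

468.8 N − 7.18 N = 461.62 N; the difference is limited to 1 decimal place (4 s.f.).
Carrying full precision, 461.62 × 6.99 = 3226.7238 N; 6.99 has 3 s.f., so the result keeps min(4, 3) = 3 s.f.
Rounded to 3 significant figures: 3.23 × 10^3 N.

3.23 × 10^3 N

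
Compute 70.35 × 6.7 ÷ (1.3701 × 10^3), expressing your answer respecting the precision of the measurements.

0.34

70.35 × 6.7 ÷ (1.3701 × 10^3) = 0.344022334136…
Multiplication/division keeps the fewest significant figures: 70.35 → 4 s.f., 6.7 → 2 s.f., 1.3701 × 10^3 → 5 s.f.; limit is 2.
Rounded to 2 significant figures: 0.34.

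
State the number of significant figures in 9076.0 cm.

9076.0: trailing zeros after a decimal point are significant; zeros between nonzero digits are significant.

5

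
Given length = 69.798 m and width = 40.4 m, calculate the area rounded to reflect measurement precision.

area = 69.798 m × 40.4 m = 2819.8392 m².
69.798 has 5 significant figures; 40.4 has 3.
Division/multiplication keeps the fewest: 3 significant figures.
Rounded: 2.82 × 10^3 m².

2.82 × 10^3 m²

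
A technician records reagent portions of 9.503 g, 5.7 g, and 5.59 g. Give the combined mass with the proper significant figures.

20.8 g

9.503 g + 5.7 g + 5.59 g = 20.793 g.
Addition/subtraction keeps the fewest decimal places: 9.503 → 3 decimal places, 5.7 → 1 decimal place, 5.59 → 2 decimal places; limit is 1.
Rounded to 1 decimal place: 20.8 g.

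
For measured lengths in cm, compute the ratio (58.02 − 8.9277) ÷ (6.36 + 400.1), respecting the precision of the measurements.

58.02 − 8.9277 = 49.0923, limited to 2 d.p. → 4 s.f.; 6.36 + 400.1 = 406.46, limited to 1 d.p. → 4 s.f.
Carrying full precision, 49.0923 ÷ 406.46 = 0.120780150568…; keep min(4, 4) = 4 s.f.
Rounded to 4 significant figures: 0.1208.

0.1208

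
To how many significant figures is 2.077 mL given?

2.077: zeros between nonzero digits are significant.

4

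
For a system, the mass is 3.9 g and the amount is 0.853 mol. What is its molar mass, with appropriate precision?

4.6 g/mol

molar mass = 3.9 g ÷ 0.853 mol = 4.57209847597… g/mol.
3.9 has 2 significant figures; 0.853 has 3.
Division/multiplication keeps the fewest: 2 significant figures.
Rounded: 4.6 g/mol.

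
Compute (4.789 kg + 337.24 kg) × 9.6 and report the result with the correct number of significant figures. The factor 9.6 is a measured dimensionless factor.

4.789 kg + 337.24 kg = 342.029 kg; the sum is limited to 2 decimal places (5 s.f.).
Carrying full precision, 342.029 × 9.6 = 3283.4784 kg; 9.6 has 2 s.f., so the result keeps min(5, 2) = 2 s.f.
Rounded to 2 significant figures: 3.3 × 10^3 kg.

3.3 × 10^3 kg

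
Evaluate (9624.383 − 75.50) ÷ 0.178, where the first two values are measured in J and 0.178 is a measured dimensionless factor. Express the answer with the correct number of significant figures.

9624.383 J − 75.50 J = 9548.883 J; the difference is limited to 2 decimal places (6 s.f.).
Carrying full precision, 9548.883 ÷ 0.178 = 53645.4101124… J; 0.178 has 3 s.f., so the result keeps min(6, 3) = 3 s.f.
Rounded to 3 significant figures: 5.36 × 10^4 J.

5.36 × 10^4 J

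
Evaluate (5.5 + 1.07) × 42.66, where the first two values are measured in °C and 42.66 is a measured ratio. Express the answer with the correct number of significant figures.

5.5 °C + 1.07 °C = 6.57 °C; the sum is limited to 1 decimal place (2 s.f.).
Carrying full precision, 6.57 × 42.66 = 280.2762 °C; 42.66 has 4 s.f., so the result keeps min(2, 4) = 2 s.f.
Rounded to 2 significant figures: 2.8 × 10^2 °C.

2.8 × 10^2 °C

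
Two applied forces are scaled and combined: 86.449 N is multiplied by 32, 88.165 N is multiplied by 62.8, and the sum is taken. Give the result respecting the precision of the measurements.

86.449 × 32 = 2766.368 → 2.8 × 10³ N (2 s.f., last digit at the 10^2 place).
88.165 × 62.8 = 5536.762 → 5.54 × 10³ N (3 s.f., last digit at the 10^1 place).
Sum: 8303.13 N; keep the coarser place, 10^2.
Result: 8.3 × 10³ N.

8.3 × 10³ N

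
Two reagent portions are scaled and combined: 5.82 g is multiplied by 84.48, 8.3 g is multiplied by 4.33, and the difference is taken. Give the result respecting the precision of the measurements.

5.82 × 84.48 = 491.6736 → 492 g (3 s.f., last digit at the 10^0 place).
8.3 × 4.33 = 35.939 → 36 g (2 s.f., last digit at the 10^0 place).
Difference: 455.7346 g; keep the coarser place, 10^0.
Result: 4.56 × 10^2 g.

4.56 × 10^2 g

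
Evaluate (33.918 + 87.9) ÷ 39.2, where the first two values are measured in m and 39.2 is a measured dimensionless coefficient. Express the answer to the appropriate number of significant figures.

3.11 m

33.918 m + 87.9 m = 121.818 m; the sum is limited to 1 decimal place (4 s.f.).
Carrying full precision, 121.818 ÷ 39.2 = 3.10760204082… m; 39.2 has 3 s.f., so the result keeps min(4, 3) = 3 s.f.
Rounded to 3 significant figures: 3.11 m.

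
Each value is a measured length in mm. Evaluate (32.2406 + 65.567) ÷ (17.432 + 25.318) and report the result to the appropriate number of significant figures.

2.2879

32.2406 + 65.567 = 97.8076, limited to 3 d.p. → 5 s.f.; 17.432 + 25.318 = 42.750, limited to 3 d.p. → 5 s.f.
Carrying full precision, 97.8076 ÷ 42.750 = 2.28789707602…; keep min(5, 5) = 5 s.f.
Rounded to 5 significant figures: 2.2879.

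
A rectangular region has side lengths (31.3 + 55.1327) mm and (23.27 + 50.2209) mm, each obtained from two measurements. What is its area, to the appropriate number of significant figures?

31.3 + 55.1327 = 86.4327, limited to 1 d.p. → 3 s.f.; 23.27 + 50.2209 = 73.4909, limited to 2 d.p. → 4 s.f.
Carrying full precision, 86.4327 × 73.4909 = 6352.01691243; keep min(3, 4) = 3 s.f.
Rounded to 3 significant figures: 6.35 × 10^3 mm².

6.35 × 10^3 mm²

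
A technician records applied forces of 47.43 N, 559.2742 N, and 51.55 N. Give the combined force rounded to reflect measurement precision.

47.43 N + 559.2742 N + 51.55 N = 658.2542 N.
Addition/subtraction keeps the fewest decimal places: 47.43 → 2 decimal places, 559.2742 → 4 decimal places, 51.55 → 2 decimal places; limit is 2.
Rounded to 2 decimal places: 658.25 N.

658.25 N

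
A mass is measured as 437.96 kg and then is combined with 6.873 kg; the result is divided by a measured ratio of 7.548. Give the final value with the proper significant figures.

437.96 kg + 6.873 kg = 444.833 kg; the sum is limited to 2 decimal places (5 s.f.).
Carrying full precision, 444.833 ÷ 7.548 = 58.9338897721… kg; 7.548 has 4 s.f., so the result keeps min(5, 4) = 4 s.f.
Rounded to 4 significant figures: 58.93 kg.

58.93 kg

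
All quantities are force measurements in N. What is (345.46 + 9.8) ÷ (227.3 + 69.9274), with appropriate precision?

1.195

345.46 + 9.8 = 355.26, limited to 1 d.p. → 4 s.f.; 227.3 + 69.9274 = 297.2274, limited to 1 d.p. → 4 s.f.
Carrying full precision, 355.26 ÷ 297.2274 = 1.19524646786…; keep min(4, 4) = 4 s.f.
Rounded to 4 significant figures: 1.195.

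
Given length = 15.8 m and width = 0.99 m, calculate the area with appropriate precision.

area = 15.8 m × 0.99 m = 15.642 m².
15.8 has 3 significant figures; 0.99 has 2.
Division/multiplication keeps the fewest: 2 significant figures.
Rounded: 16 m².

16 m²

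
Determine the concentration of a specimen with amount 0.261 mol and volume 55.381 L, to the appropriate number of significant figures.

concentration = 0.261 mol ÷ 55.381 L = 0.00471280764161… mol/L.
0.261 has 3 significant figures; 55.381 has 5.
Division/multiplication keeps the fewest: 3 significant figures.
Rounded: 0.00471 mol/L.

0.00471 mol/L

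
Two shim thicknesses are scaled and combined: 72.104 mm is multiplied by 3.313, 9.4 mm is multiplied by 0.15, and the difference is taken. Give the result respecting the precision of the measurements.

237.5 mm

72.104 × 3.313 = 238.880552 → 238.9 mm (4 s.f., last digit at the 10^-1 place).
9.4 × 0.15 = 1.41 → 1.4 mm (2 s.f., last digit at the 10^-1 place).
Difference: 237.470552 mm; keep the coarser place, 10^-1.
Result: 237.5 mm.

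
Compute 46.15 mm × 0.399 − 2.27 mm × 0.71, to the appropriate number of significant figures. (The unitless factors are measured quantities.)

16.8 mm

46.15 × 0.399 = 18.41385 → 18.4 mm (3 s.f., last digit at the 10^-1 place).
2.27 × 0.71 = 1.6117 → 1.6 mm (2 s.f., last digit at the 10^-1 place).
Difference: 16.80215 mm; keep the coarser place, 10^-1.
Result: 16.8 mm.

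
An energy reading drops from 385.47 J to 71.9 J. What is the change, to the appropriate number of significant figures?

313.6 J

385.47 J − 71.9 J = 313.57 J.
Addition/subtraction keeps the fewest decimal places: 385.47 → 2 decimal places, 71.9 → 1 decimal place; limit is 1.
Rounded to 1 decimal place: 313.6 J.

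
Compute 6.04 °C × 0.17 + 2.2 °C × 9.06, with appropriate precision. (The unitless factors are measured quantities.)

21 °C

6.04 × 0.17 = 1.0268 → 1.0 °C (2 s.f., last digit at the 10^-1 place).
2.2 × 9.06 = 19.932 → 2.0 × 10^1 °C (2 s.f., last digit at the 10^0 place).
Sum: 20.9588 °C; keep the coarser place, 10^0.
Result: 21 °C.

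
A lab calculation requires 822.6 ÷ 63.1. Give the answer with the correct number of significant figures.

822.6 ÷ 63.1 = 13.0364500792…
Multiplication/division keeps the fewest significant figures: 822.6 → 4 s.f., 63.1 → 3 s.f.; limit is 3.
Rounded to 3 significant figures: 13.0.

13.0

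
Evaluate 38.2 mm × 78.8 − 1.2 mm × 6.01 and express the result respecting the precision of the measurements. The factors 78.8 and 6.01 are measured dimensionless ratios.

3.00 × 10^3 mm

38.2 × 78.8 = 3010.16 → 3.01 × 10^3 mm (3 s.f., last digit at the 10^1 place).
1.2 × 6.01 = 7.212 → 7.2 mm (2 s.f., last digit at the 10^-1 place).
Difference: 3002.948 mm; keep the coarser place, 10^1.
Result: 3.00 × 10^3 mm.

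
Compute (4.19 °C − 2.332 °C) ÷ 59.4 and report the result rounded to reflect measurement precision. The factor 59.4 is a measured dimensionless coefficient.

0.0313 °C

4.19 °C − 2.332 °C = 1.858 °C; the difference is limited to 2 decimal places (3 s.f.).
Carrying full precision, 1.858 ÷ 59.4 = 0.0312794612795… °C; 59.4 has 3 s.f., so the result keeps min(3, 3) = 3 s.f.
Rounded to 3 significant figures: 0.0313 °C.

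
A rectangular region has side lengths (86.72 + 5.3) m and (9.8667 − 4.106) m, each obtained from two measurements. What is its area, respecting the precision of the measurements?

5.30 × 10² m²

86.72 + 5.3 = 92.02, limited to 1 d.p. → 3 s.f.; 9.8667 − 4.106 = 5.7607, limited to 3 d.p. → 4 s.f.
Carrying full precision, 92.02 × 5.7607 = 530.099614; keep min(3, 4) = 3 s.f.
Rounded to 3 significant figures: 5.30 × 10² m².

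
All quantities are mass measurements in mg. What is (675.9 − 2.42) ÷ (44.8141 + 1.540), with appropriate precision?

675.9 − 2.42 = 673.48, limited to 1 d.p. → 4 s.f.; 44.8141 + 1.540 = 46.3541, limited to 3 d.p. → 5 s.f.
Carrying full precision, 673.48 ÷ 46.3541 = 14.5290276373…; keep min(4, 5) = 4 s.f.
Rounded to 4 significant figures: 14.53.

14.53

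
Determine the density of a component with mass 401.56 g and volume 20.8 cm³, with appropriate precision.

density = 401.56 g ÷ 20.8 cm³ = 19.3057692308… g/cm³.
401.56 has 5 significant figures; 20.8 has 3.
Division/multiplication keeps the fewest: 3 significant figures.
Rounded: 19.3 g/cm³.

19.3 g/cm³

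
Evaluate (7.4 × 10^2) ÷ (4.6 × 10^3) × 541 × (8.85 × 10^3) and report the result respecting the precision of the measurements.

(7.4 × 10^2) ÷ (4.6 × 10^3) × 541 × (8.85 × 10^3) = 770219.347826…
Multiplication/division keeps the fewest significant figures: 7.4 × 10^2 → 2 s.f., 4.6 × 10^3 → 2 s.f., 541 → 3 s.f., 8.85 × 10^3 → 3 s.f.; limit is 2.
Rounded to 2 significant figures: 7.7 × 10^5.

7.7 × 10^5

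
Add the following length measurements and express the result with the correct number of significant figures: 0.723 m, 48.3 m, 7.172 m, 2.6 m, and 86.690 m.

145.5 m

0.723 m + 48.3 m + 7.172 m + 2.6 m + 86.690 m = 145.485 m.
Addition/subtraction keeps the fewest decimal places: 0.723 → 3 decimal places, 48.3 → 1 decimal place, 7.172 → 3 decimal places, 2.6 → 1 decimal place, 86.690 → 3 decimal places; limit is 1.
Rounded to 1 decimal place: 145.5 m.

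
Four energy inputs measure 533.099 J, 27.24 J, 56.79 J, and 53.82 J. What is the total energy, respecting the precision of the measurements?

6.7095 × 10² J

533.099 J + 27.24 J + 56.79 J + 53.82 J = 670.949 J.
Addition/subtraction keeps the fewest decimal places: 533.099 → 3 decimal places, 27.24 → 2 decimal places, 56.79 → 2 decimal places, 53.82 → 2 decimal places; limit is 2.
Rounded to 2 decimal places: 6.7095 × 10² J.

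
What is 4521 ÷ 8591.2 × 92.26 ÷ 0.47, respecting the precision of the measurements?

4521 ÷ 8591.2 × 92.26 ÷ 0.47 = 103.299036322…
Multiplication/division keeps the fewest significant figures: 4521 → 4 s.f., 8591.2 → 5 s.f., 92.26 → 4 s.f., 0.47 → 2 s.f.; limit is 2.
Rounded to 2 significant figures: 1.0 × 10^2.

1.0 × 10^2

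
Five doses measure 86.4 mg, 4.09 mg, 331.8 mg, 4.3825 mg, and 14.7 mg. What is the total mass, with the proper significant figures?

441.4 mg

86.4 mg + 4.09 mg + 331.8 mg + 4.3825 mg + 14.7 mg = 441.3725 mg.
Addition/subtraction keeps the fewest decimal places: 86.4 → 1 decimal place, 4.09 → 2 decimal places, 331.8 → 1 decimal place, 4.3825 → 4 decimal places, 14.7 → 1 decimal place; limit is 1.
Rounded to 1 decimal place: 441.4 mg.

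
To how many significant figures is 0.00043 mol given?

0.00043: leading zeros are not significant.

2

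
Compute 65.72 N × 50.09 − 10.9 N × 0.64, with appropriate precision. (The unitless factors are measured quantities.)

65.72 × 50.09 = 3291.9148 → 3292 N (4 s.f., last digit at the 10^0 place).
10.9 × 0.64 = 6.976 → 7.0 N (2 s.f., last digit at the 10^-1 place).
Difference: 3284.9388 N; keep the coarser place, 10^0.
Result: 3285 N.

3285 N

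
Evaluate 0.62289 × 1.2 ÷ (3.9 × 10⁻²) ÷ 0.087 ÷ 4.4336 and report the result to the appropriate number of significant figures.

50.

0.62289 × 1.2 ÷ (3.9 × 10⁻²) ÷ 0.087 ÷ 4.4336 = 49.6880824224…
Multiplication/division keeps the fewest significant figures: 0.62289 → 5 s.f., 1.2 → 2 s.f., 3.9 × 10⁻² → 2 s.f., 0.087 → 2 s.f., 4.4336 → 5 s.f.; limit is 2.
Rounded to 2 significant figures: 50.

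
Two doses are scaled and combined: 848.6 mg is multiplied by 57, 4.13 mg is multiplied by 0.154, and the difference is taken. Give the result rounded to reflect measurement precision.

4.8 × 10⁴ mg

848.6 × 57 = 48370.2 → 4.8 × 10⁴ mg (2 s.f., last digit at the 10^3 place).
4.13 × 0.154 = 0.63602 → 0.636 mg (3 s.f., last digit at the 10^-3 place).
Difference: 48369.56398 mg; keep the coarser place, 10^3.
Result: 4.8 × 10⁴ mg.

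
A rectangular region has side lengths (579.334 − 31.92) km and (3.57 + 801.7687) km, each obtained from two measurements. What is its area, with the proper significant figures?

4.4085 × 10⁵ km²

579.334 − 31.92 = 547.414, limited to 2 d.p. → 5 s.f.; 3.57 + 801.7687 = 805.3387, limited to 2 d.p. → 5 s.f.
Carrying full precision, 547.414 × 805.3387 = 440853.679122…; keep min(5, 5) = 5 s.f.
Rounded to 5 significant figures: 4.4085 × 10⁵ km².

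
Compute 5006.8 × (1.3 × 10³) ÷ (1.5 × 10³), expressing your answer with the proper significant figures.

5006.8 × (1.3 × 10³) ÷ (1.5 × 10³) = 4339.22666667…
Multiplication/division keeps the fewest significant figures: 5006.8 → 5 s.f., 1.3 × 10³ → 2 s.f., 1.5 × 10³ → 2 s.f.; limit is 2.
Rounded to 2 significant figures: 4.3 × 10³.

4.3 × 10³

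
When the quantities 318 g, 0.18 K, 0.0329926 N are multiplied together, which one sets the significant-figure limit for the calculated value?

0.18 K

318 g → 3 s.f.; 0.18 K → 2 s.f.; 0.0329926 N → 6 s.f.
The fewest is 2 significant figures, from 0.18 K.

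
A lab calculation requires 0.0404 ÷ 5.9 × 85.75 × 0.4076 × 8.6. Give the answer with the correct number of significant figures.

2.1

0.0404 ÷ 5.9 × 85.75 × 0.4076 × 8.6 = 2.05824044881…
Multiplication/division keeps the fewest significant figures: 0.0404 → 3 s.f., 5.9 → 2 s.f., 85.75 → 4 s.f., 0.4076 → 4 s.f., 8.6 → 2 s.f.; limit is 2.
Rounded to 2 significant figures: 2.1.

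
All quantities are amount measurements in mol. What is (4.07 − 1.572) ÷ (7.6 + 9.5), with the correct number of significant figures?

4.07 − 1.572 = 2.498, limited to 2 d.p. → 3 s.f.; 7.6 + 9.5 = 17.1, limited to 1 d.p. → 3 s.f.
Carrying full precision, 2.498 ÷ 17.1 = 0.146081871345…; keep min(3, 3) = 3 s.f.
Rounded to 3 significant figures: 0.146.

0.146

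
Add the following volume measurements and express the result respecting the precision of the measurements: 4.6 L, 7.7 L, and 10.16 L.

22.5 L

4.6 L + 7.7 L + 10.16 L = 22.46 L.
Addition/subtraction keeps the fewest decimal places: 4.6 → 1 decimal place, 7.7 → 1 decimal place, 10.16 → 2 decimal places; limit is 1.
Rounded to 1 decimal place: 22.5 L.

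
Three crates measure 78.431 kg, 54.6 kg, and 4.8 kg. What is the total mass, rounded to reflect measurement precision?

78.431 kg + 54.6 kg + 4.8 kg = 137.831 kg.
Addition/subtraction keeps the fewest decimal places: 78.431 → 3 decimal places, 54.6 → 1 decimal place, 4.8 → 1 decimal place; limit is 1.
Rounded to 1 decimal place: 1.378 × 10² kg.

1.378 × 10² kg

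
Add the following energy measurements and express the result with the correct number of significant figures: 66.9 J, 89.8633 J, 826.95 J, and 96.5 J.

66.9 J + 89.8633 J + 826.95 J + 96.5 J = 1080.2133 J.
Addition/subtraction keeps the fewest decimal places: 66.9 → 1 decimal place, 89.8633 → 4 decimal places, 826.95 → 2 decimal places, 96.5 → 1 decimal place; limit is 1.
Rounded to 1 decimal place: 1080.2 J.

1080.2 J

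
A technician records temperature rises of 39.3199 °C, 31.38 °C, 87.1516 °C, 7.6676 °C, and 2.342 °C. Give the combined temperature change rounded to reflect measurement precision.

39.3199 °C + 31.38 °C + 87.1516 °C + 7.6676 °C + 2.342 °C = 167.8611 °C.
Addition/subtraction keeps the fewest decimal places: 39.3199 → 4 decimal places, 31.38 → 2 decimal places, 87.1516 → 4 decimal places, 7.6676 → 4 decimal places, 2.342 → 3 decimal places; limit is 2.
Rounded to 2 decimal places: 167.86 °C.

167.86 °C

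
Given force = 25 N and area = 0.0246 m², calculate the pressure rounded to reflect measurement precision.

pressure = 25 N ÷ 0.0246 m² = 1016.2601626… Pa.
25 has 2 significant figures; 0.0246 has 3.
Division/multiplication keeps the fewest: 2 significant figures.
Rounded: 1.0 × 10^3 Pa.

1.0 × 10^3 Pa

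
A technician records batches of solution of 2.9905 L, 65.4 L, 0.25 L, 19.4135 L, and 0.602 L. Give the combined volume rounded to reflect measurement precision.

88.7 L

2.9905 L + 65.4 L + 0.25 L + 19.4135 L + 0.602 L = 88.6560 L.
Addition/subtraction keeps the fewest decimal places: 2.9905 → 4 decimal places, 65.4 → 1 decimal place, 0.25 → 2 decimal places, 19.4135 → 4 decimal places, 0.602 → 3 decimal places; limit is 1.
Rounded to 1 decimal place: 88.7 L.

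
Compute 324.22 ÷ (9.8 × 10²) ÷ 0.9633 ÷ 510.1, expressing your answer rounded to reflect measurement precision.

6.7 × 10⁻⁴

324.22 ÷ (9.8 × 10²) ÷ 0.9633 ÷ 510.1 = 0.000673281748937…
Multiplication/division keeps the fewest significant figures: 324.22 → 5 s.f., 9.8 × 10² → 2 s.f., 0.9633 → 4 s.f., 510.1 → 4 s.f.; limit is 2.
Rounded to 2 significant figures: 6.7 × 10⁻⁴.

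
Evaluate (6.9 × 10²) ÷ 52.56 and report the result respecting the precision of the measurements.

(6.9 × 10²) ÷ 52.56 = 13.1278538813…
Multiplication/division keeps the fewest significant figures: 6.9 × 10² → 2 s.f., 52.56 → 4 s.f.; limit is 2.
Rounded to 2 significant figures: 13.

13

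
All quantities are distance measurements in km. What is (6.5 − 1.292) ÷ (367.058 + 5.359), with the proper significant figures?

0.014

6.5 − 1.292 = 5.208, limited to 1 d.p. → 2 s.f.; 367.058 + 5.359 = 372.417, limited to 3 d.p. → 6 s.f.
Carrying full precision, 5.208 ÷ 372.417 = 0.0139843240239…; keep min(2, 6) = 2 s.f.
Rounded to 2 significant figures: 0.014.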